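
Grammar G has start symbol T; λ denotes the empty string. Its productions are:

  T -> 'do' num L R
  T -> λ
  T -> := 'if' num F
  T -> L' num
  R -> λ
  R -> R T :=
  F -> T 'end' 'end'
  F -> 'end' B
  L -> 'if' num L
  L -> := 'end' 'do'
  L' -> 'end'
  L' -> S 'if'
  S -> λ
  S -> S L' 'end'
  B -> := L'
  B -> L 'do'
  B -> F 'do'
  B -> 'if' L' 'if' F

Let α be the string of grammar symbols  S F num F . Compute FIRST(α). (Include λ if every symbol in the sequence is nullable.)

{ 'do', 'end', 'if', := }

Add FIRST(S)\{λ} = { 'end', 'if' }; S is nullable, continue.
Add FIRST(F) = { 'do', 'end', 'if', := }; F is not nullable, stop.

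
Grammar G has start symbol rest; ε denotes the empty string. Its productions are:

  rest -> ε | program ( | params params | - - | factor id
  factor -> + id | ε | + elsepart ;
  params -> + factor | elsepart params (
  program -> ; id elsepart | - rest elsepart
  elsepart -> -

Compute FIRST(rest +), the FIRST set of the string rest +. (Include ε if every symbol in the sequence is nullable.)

Add FIRST(rest)\{ε} = { +, -, ;, id }; rest is nullable, continue.
+ is a terminal; add {+} and stop.

{ +, -, ;, id }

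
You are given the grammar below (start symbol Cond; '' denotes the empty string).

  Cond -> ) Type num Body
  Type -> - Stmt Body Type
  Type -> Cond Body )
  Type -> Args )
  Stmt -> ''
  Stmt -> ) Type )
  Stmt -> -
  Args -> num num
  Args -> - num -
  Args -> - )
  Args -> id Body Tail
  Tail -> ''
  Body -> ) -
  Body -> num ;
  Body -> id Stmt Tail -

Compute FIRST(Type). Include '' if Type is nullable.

{ ), -, id, num }

Type -> - Stmt Body Type contributes {-}.
From Type -> Cond Body ): add FIRST(Cond) = { ) }.
From Type -> Args ): add FIRST(Args) = { -, id, num }.
Union: FIRST(Type) = { ), -, id, num }.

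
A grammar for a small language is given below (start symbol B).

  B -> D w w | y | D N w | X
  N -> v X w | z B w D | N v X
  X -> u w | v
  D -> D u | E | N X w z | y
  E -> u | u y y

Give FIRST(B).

{ u, v, y, z }

From B -> D w w: add FIRST(D) = { u, v, y, z }.
B -> y contributes {y}.
From B -> D N w: add FIRST(D) = { u, v, y, z }.
From B -> X: add FIRST(X) = { u, v }.
Union: FIRST(B) = { u, v, y, z }.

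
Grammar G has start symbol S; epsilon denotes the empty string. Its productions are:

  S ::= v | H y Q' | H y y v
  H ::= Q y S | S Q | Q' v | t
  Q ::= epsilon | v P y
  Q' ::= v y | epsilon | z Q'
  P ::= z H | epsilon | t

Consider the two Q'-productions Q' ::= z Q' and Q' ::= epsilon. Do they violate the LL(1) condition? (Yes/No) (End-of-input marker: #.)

No

FIRST(z Q') = { z } and FIRST(epsilon) = { epsilon }.
The second is nullable but FOLLOW(Q') = { #, v, y } is disjoint from FIRST of the first.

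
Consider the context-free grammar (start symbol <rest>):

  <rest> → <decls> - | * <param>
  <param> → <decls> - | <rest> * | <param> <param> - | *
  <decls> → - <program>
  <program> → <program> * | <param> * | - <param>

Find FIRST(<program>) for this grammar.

From <program> → <program> *: add FIRST(<program>) = { *, - }.
From <program> → <param> *: add FIRST(<param>) = { *, - }.
<program> → - <param> contributes {-}.
Union: FIRST(<program>) = { *, - }.

{ *, - }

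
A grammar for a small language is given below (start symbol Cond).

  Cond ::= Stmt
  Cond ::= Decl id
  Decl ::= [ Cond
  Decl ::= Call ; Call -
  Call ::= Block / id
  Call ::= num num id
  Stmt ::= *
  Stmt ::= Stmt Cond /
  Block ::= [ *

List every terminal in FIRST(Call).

{ [, num }

From Call ::= Block / id: add FIRST(Block) = { [ }.
Call ::= num num id contributes {num}.
Union: FIRST(Call) = { [, num }.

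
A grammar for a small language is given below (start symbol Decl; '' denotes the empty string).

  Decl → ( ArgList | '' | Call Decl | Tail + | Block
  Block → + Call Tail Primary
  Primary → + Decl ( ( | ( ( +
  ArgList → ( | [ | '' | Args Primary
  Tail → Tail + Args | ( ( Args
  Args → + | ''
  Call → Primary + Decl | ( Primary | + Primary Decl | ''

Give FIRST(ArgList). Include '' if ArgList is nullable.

ArgList → ( contributes {(}.
ArgList → [ contributes {[}.
ArgList → '' contributes ''.
From ArgList → Args Primary: Args nullable, take FIRST(Args) ∪ FIRST(Primary) = { (, + }.
Union: FIRST(ArgList) = { (, +, [, '' }.

{ (, +, [, '' }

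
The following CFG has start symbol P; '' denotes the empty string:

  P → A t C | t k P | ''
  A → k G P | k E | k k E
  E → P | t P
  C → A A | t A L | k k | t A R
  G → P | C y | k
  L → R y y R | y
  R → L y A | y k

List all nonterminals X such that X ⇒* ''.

{ E, G, P }

Directly nullable (have an ''-production): P.
E → P with every symbol nullable, so E is nullable.
G → P with every symbol nullable, so G is nullable.
No other nonterminal has a production whose RHS symbols are all nullable.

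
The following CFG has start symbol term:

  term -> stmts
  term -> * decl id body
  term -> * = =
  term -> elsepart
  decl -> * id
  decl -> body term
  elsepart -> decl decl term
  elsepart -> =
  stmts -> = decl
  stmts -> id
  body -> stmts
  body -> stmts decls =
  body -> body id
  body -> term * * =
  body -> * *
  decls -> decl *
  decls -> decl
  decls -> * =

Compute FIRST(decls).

From decls -> decl *: add FIRST(decl) = { *, =, id }.
From decls -> decl: add FIRST(decl) = { *, =, id }.
decls -> * = contributes {*}.
Union: FIRST(decls) = { *, =, id }.

{ *, =, id }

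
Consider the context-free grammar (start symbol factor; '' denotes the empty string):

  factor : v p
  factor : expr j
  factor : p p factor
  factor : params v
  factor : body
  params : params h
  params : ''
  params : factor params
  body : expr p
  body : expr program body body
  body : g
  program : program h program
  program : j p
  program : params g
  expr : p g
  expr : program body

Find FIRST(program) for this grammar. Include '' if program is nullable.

{ g, h, j, p, v }

From program : program h program: add FIRST(program) = { g, h, j, p, v }.
program : j p contributes {j}.
From program : params g: params nullable, take FIRST(params) ∪ {g} = { g, h, j, p, v }.
Union: FIRST(program) = { g, h, j, p, v }.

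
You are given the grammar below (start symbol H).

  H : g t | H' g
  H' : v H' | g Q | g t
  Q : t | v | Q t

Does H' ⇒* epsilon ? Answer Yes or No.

No nonterminal in this grammar is nullable.
No production of H' has an RHS whose symbols are all nullable, so H' is not nullable.

No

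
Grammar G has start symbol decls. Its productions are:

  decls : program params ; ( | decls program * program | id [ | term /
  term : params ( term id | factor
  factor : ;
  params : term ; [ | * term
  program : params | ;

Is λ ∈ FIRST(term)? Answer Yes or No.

No

No nonterminal in this grammar is nullable.
No production of term has an RHS whose symbols are all nullable, so term is not nullable.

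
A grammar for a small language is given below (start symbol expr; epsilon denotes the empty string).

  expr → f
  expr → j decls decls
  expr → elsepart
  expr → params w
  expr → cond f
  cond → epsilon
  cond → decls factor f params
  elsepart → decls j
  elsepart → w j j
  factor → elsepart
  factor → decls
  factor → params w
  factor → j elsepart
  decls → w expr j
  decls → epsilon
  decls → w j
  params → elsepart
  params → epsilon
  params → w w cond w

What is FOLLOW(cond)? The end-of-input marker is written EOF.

In expr → cond f: add FIRST(f) = { f }.
In params → w w cond w: add FIRST(w) = { w }.
Union: FOLLOW(cond) = { f, w }.

{ f, w }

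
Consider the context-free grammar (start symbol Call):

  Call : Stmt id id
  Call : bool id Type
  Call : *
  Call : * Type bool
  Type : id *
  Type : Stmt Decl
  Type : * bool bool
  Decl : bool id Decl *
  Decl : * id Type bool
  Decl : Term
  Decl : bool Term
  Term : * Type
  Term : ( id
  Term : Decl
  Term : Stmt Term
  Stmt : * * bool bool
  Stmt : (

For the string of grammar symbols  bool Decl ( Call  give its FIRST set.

{ bool }

bool is a terminal; add {bool} and stop.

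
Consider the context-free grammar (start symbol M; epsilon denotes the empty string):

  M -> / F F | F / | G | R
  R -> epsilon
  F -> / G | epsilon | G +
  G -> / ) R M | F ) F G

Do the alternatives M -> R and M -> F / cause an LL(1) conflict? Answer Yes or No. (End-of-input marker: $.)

Yes

FIRST(R) = { epsilon } and FIRST(F /) = { ), / }.
The first alternative is nullable and FOLLOW(M) = { $, ), +, / } shares ) with FIRST of the second — conflict.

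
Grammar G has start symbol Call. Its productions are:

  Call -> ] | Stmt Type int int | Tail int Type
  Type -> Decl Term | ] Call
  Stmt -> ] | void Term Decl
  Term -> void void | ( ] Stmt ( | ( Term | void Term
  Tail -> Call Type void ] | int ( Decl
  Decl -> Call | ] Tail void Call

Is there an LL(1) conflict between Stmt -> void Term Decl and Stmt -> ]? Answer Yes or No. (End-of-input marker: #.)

No

FIRST(void Term Decl) = { void } and FIRST(]) = { ] }.
The FIRST sets are disjoint and neither alternative is nullable — no conflict.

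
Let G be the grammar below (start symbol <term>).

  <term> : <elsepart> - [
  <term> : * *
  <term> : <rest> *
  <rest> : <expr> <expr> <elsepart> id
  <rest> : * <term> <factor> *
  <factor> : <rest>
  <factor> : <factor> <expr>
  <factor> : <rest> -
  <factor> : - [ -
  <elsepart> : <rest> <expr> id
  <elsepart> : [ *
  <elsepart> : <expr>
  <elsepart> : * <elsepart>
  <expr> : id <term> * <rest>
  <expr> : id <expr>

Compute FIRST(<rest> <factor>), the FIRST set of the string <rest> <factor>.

{ *, id }

Add FIRST(<rest>) = { *, id }; <rest> is not nullable, stop.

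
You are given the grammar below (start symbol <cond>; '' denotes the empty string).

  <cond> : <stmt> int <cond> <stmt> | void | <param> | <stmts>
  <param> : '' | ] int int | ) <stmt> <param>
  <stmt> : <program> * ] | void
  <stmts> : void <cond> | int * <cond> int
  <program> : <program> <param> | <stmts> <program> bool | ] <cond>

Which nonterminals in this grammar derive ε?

Directly nullable (have an ''-production): <param>.
<cond> : <param> with every symbol nullable, so <cond> is nullable.
No other nonterminal has a production whose RHS symbols are all nullable.

{ <cond>, <param> }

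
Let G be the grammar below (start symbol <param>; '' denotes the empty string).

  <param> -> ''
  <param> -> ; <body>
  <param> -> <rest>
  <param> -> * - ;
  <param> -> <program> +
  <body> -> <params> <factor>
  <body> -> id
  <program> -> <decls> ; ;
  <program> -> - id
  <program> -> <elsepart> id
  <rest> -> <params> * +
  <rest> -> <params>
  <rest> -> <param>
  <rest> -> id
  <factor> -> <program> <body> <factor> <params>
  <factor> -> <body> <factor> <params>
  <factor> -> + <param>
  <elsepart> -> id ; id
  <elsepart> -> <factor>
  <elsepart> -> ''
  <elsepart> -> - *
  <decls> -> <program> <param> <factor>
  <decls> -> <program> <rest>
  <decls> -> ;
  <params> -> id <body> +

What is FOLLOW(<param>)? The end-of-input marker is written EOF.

<param> is the start symbol, so EOF ∈ FOLLOW(<param>).
In <rest> -> <param>: <param> is at the end, add FOLLOW(<rest>) = { EOF, +, -, ;, id }.
In <factor> -> + <param>: <param> is at the end, add FOLLOW(<factor>) = { EOF, +, -, ;, id }.
In <decls> -> <program> <param> <factor>: add FIRST(<factor>) = { +, -, ;, id }.
Union: FOLLOW(<param>) = { EOF, +, -, ;, id }.

{ EOF, +, -, ;, id }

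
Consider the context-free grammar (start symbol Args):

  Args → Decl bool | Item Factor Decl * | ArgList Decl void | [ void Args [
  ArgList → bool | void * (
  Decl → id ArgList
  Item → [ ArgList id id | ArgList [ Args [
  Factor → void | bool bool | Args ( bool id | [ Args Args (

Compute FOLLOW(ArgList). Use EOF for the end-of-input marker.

In Args → ArgList Decl void: add FIRST(Decl void) = { id }.
In Decl → id ArgList: ArgList is at the end, add FOLLOW(Decl) = { *, bool, void }.
In Item → [ ArgList id id: add FIRST(id id) = { id }.
In Item → ArgList [ Args [: add FIRST([ Args [) = { [ }.
Union: FOLLOW(ArgList) = { *, [, bool, id, void }.

{ *, [, bool, id, void }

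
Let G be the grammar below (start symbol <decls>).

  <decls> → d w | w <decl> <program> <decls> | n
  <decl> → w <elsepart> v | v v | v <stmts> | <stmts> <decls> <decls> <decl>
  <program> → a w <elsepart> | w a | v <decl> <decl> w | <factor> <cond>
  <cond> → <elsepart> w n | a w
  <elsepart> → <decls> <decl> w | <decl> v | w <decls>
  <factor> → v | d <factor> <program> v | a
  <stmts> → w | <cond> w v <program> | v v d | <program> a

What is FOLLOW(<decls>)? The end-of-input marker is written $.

<decls> is the start symbol, so $ ∈ FOLLOW(<decls>).
In <decls> → w <decl> <program> <decls>: <decls> is at the end, add FOLLOW(<decls>) = { $, a, d, n, v, w }.
In <decl> → <stmts> <decls> <decls> <decl>: add FIRST(<decls> <decl>) = { d, n, w }.
In <decl> → <stmts> <decls> <decls> <decl>: add FIRST(<decl>) = { a, d, n, v, w }.
In <elsepart> → <decls> <decl> w: add FIRST(<decl> w) = { a, d, n, v, w }.
In <elsepart> → w <decls>: <decls> is at the end, add FOLLOW(<elsepart>) = { a, d, n, v, w }.
Union: FOLLOW(<decls>) = { $, a, d, n, v, w }.

{ $, a, d, n, v, w }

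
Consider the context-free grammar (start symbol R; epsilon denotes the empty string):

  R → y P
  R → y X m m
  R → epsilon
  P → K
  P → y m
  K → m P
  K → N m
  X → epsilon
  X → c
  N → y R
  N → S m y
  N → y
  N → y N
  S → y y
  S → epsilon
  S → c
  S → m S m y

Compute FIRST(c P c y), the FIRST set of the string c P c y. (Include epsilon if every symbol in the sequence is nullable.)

c is a terminal; add {c} and stop.

{ c }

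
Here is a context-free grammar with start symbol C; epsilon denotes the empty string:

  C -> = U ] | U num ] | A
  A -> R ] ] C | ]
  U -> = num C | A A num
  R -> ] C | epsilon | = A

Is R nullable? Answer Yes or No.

R has an epsilon-production, so R ⇒ epsilon.

Yes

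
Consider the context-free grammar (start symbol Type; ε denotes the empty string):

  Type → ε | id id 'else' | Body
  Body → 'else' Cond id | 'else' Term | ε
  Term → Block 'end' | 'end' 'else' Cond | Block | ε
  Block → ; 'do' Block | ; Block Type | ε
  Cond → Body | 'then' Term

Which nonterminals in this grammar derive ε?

{ Block, Body, Cond, Term, Type }

Directly nullable (have an ε-production): Type, Body, Term, Block.
Cond → Body with every symbol nullable, so Cond is nullable.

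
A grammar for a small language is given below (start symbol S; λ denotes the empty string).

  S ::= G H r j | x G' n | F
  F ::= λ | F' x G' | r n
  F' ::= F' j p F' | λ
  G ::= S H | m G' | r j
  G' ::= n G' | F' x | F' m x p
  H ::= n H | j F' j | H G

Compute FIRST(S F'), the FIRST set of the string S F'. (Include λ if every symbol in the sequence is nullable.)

Add FIRST(S)\{λ} = { j, m, n, r, x }; S is nullable, continue.
Add FIRST(F')\{λ} = { j }; F' is nullable, continue.
Every symbol is nullable, so include λ.

{ j, m, n, r, x, λ }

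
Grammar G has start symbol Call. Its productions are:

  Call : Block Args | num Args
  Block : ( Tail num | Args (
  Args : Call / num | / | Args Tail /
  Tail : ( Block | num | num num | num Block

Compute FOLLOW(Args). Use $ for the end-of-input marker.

In Call : Block Args: Args is at the end, add FOLLOW(Call) = { $, / }.
In Call : num Args: Args is at the end, add FOLLOW(Call) = { $, / }.
In Block : Args (: add FIRST(() = { ( }.
In Args : Args Tail /: add FIRST(Tail /) = { (, num }.
Union: FOLLOW(Args) = { $, (, /, num }.

{ $, (, /, num }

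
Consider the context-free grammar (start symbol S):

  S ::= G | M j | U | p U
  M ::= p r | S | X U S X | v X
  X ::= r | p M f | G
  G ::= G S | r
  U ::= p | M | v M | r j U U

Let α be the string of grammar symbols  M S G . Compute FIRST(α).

Add FIRST(M) = { p, r, v }; M is not nullable, stop.

{ p, r, v }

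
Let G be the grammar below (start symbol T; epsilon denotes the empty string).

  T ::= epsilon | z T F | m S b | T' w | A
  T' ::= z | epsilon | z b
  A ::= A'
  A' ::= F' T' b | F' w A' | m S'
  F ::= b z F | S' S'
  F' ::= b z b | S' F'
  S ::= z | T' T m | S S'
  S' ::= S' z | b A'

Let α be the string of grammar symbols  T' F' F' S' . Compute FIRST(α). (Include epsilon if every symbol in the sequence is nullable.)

Add FIRST(T')\{epsilon} = { z }; T' is nullable, continue.
Add FIRST(F') = { b }; F' is not nullable, stop.

{ b, z }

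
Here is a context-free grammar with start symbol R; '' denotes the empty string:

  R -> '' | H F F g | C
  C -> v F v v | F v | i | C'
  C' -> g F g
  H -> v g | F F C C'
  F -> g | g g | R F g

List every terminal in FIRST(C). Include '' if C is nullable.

{ g, i, v }

C -> v F v v contributes {v}.
From C -> F v: add FIRST(F) = { g, i, v }.
C -> i contributes {i}.
From C -> C': add FIRST(C') = { g }.
Union: FIRST(C) = { g, i, v }.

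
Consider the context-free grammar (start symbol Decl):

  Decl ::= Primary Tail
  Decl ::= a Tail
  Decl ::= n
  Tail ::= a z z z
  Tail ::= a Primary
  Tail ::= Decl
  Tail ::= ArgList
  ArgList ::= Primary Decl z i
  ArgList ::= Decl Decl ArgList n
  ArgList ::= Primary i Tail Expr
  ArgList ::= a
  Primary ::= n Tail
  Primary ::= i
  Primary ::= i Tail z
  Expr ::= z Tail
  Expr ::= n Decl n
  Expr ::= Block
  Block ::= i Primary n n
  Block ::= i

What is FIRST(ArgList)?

{ a, i, n }

From ArgList ::= Primary Decl z i: add FIRST(Primary) = { i, n }.
From ArgList ::= Decl Decl ArgList n: add FIRST(Decl) = { a, i, n }.
From ArgList ::= Primary i Tail Expr: add FIRST(Primary) = { i, n }.
ArgList ::= a contributes {a}.
Union: FIRST(ArgList) = { a, i, n }.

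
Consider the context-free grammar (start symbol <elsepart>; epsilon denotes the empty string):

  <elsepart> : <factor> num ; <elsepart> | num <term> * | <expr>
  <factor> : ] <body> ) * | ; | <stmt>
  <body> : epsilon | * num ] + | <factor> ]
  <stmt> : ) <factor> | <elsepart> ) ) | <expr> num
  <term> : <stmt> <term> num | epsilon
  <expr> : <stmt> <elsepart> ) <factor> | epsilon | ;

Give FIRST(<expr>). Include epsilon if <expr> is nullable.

From <expr> : <stmt> <elsepart> ) <factor>: add FIRST(<stmt>) = { ), ;, ], num }.
<expr> : epsilon contributes epsilon.
<expr> : ; contributes {;}.
Union: FIRST(<expr>) = { ), ;, ], num, epsilon }.

{ ), ;, ], num, epsilon }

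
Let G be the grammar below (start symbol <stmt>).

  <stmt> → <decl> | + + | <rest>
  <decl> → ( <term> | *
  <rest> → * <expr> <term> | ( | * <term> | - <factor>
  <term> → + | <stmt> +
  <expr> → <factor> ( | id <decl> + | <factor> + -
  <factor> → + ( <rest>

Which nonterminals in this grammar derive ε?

No nonterminal has an empty production or an RHS whose symbols are all nullable.

{ } (none)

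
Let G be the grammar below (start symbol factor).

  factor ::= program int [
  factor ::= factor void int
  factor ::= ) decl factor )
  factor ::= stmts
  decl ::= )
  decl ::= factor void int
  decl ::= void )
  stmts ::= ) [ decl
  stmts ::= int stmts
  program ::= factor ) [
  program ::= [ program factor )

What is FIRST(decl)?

decl ::= ) contributes {)}.
From decl ::= factor void int: add FIRST(factor) = { ), [, int }.
decl ::= void ) contributes {void}.
Union: FIRST(decl) = { ), [, int, void }.

{ ), [, int, void }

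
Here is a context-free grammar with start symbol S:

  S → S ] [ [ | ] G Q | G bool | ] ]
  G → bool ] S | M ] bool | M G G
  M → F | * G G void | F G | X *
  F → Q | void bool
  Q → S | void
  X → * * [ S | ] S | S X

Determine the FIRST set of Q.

From Q → S: add FIRST(S) = { *, ], bool, void }.
Q → void contributes {void}.
Union: FIRST(Q) = { *, ], bool, void }.

{ *, ], bool, void }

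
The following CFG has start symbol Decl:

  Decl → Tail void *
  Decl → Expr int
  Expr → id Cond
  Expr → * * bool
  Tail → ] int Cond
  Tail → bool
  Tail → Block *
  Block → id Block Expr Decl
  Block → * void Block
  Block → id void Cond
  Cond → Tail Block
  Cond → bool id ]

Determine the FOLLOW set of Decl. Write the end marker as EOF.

Decl is the start symbol, so EOF ∈ FOLLOW(Decl).
In Block → id Block Expr Decl: Decl is at the end, add FOLLOW(Block) = { *, ], bool, id, int, void }.
Union: FOLLOW(Decl) = { EOF, *, ], bool, id, int, void }.

{ EOF, *, ], bool, id, int, void }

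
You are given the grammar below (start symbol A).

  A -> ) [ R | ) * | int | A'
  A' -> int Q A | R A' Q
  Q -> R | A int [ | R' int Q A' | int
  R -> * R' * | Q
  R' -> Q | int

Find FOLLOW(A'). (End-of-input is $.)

In A -> A': A' is at the end, add FOLLOW(A) = { $, ), *, int }.
In A' -> R A' Q: add FIRST(Q) = { ), *, int }.
In Q -> R' int Q A': A' is at the end, add FOLLOW(Q) = { $, ), *, int }.
Union: FOLLOW(A') = { $, ), *, int }.

{ $, ), *, int }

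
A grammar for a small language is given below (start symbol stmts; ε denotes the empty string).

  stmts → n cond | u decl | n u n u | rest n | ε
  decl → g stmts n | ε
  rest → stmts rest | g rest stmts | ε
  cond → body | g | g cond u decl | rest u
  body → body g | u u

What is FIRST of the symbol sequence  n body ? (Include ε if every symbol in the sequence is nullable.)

n is a terminal; add {n} and stop.

{ n }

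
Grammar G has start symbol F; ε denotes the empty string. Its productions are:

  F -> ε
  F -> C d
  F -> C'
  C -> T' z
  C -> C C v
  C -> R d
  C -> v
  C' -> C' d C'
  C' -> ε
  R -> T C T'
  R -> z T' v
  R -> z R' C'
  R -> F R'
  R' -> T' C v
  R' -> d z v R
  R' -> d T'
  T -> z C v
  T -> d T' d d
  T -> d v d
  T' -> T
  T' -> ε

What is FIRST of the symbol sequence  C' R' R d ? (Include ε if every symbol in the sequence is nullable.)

{ d, v, z }

Add FIRST(C')\{ε} = { d }; C' is nullable, continue.
Add FIRST(R') = { d, v, z }; R' is not nullable, stop.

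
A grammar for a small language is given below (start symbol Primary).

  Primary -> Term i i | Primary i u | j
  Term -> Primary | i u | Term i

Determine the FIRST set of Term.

{ i, j }

From Term -> Primary: add FIRST(Primary) = { i, j }.
Term -> i u contributes {i}.
From Term -> Term i: add FIRST(Term) = { i, j }.
Union: FIRST(Term) = { i, j }.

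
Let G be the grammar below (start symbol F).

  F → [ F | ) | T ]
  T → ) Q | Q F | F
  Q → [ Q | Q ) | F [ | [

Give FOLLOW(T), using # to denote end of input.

In F → T ]: add FIRST(]) = { ] }.
Union: FOLLOW(T) = { ] }.

{ ] }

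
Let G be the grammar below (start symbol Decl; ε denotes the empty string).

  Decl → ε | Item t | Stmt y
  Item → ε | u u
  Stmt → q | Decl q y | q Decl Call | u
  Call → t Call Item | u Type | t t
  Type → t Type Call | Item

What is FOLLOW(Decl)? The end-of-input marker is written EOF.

Decl is the start symbol, so EOF ∈ FOLLOW(Decl).
In Stmt → Decl q y: add FIRST(q y) = { q }.
In Stmt → q Decl Call: add FIRST(Call) = { t, u }.
Union: FOLLOW(Decl) = { EOF, q, t, u }.

{ EOF, q, t, u }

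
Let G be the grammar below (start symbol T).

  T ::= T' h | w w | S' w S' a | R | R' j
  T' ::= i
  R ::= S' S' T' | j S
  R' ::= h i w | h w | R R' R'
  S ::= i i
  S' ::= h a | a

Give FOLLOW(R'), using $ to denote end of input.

{ a, h, j }

In T ::= R' j: add FIRST(j) = { j }.
In R' ::= R R' R': add FIRST(R') = { a, h, j }.
In R' ::= R R' R': R' is at the end, add FOLLOW(R') = { a, h, j }.
Union: FOLLOW(R') = { a, h, j }.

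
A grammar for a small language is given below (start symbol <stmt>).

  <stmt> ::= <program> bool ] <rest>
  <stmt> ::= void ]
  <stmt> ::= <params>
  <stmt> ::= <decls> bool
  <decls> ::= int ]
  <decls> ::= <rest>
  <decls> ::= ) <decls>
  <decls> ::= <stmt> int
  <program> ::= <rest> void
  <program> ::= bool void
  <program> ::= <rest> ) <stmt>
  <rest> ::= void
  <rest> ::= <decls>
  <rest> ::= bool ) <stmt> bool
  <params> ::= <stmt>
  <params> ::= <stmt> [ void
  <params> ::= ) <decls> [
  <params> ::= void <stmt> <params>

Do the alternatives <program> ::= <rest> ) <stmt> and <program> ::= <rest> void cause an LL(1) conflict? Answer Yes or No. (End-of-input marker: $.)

Yes

FIRST(<rest> ) <stmt>) = { ), bool, int, void } and FIRST(<rest> void) = { ), bool, int, void }.
Both contain ), so the two alternatives are not disjoint — LL(1) conflict.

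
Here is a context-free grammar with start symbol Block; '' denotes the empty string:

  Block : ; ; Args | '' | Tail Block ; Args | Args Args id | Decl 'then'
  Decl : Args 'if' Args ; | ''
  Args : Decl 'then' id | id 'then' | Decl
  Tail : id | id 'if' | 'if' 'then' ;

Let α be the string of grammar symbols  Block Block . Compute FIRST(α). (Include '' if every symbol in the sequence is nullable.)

{ 'if', 'then', ;, id, '' }

Add FIRST(Block)\{''} = { 'if', 'then', ;, id }; Block is nullable, continue.
Add FIRST(Block)\{''} = { 'if', 'then', ;, id }; Block is nullable, continue.
Every symbol is nullable, so include ''.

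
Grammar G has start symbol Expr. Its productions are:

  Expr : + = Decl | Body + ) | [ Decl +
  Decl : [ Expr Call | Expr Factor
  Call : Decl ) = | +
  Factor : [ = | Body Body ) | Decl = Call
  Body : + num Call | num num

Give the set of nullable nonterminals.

No nonterminal has an empty production or an RHS whose symbols are all nullable.

{ } (none)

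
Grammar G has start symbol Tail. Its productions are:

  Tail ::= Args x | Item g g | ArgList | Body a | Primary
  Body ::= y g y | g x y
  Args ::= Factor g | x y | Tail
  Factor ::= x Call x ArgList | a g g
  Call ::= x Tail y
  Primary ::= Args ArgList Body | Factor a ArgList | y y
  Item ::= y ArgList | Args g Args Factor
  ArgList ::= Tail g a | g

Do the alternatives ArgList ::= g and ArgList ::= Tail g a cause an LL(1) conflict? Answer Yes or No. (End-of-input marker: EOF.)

Yes

FIRST(g) = { g } and FIRST(Tail g a) = { a, g, x, y }.
Both contain g, so the two alternatives are not disjoint — LL(1) conflict.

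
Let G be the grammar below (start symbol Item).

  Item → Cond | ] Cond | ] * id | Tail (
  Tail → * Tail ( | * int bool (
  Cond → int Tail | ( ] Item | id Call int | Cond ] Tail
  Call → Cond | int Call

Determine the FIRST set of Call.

From Call → Cond: add FIRST(Cond) = { (, id, int }.
Call → int Call contributes {int}.
Union: FIRST(Call) = { (, id, int }.

{ (, id, int }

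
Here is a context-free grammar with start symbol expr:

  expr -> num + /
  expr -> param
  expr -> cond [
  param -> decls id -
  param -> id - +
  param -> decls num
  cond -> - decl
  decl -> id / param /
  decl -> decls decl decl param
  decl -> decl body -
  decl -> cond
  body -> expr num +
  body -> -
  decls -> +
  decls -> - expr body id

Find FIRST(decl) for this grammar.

{ +, -, id }

decl -> id / param / contributes {id}.
From decl -> decls decl decl param: add FIRST(decls) = { +, - }.
From decl -> decl body -: add FIRST(decl) = { +, -, id }.
From decl -> cond: add FIRST(cond) = { - }.
Union: FIRST(decl) = { +, -, id }.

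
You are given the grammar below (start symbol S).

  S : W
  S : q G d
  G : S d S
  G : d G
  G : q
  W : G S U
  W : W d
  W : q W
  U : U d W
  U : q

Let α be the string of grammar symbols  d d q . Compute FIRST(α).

d is a terminal; add {d} and stop.

{ d }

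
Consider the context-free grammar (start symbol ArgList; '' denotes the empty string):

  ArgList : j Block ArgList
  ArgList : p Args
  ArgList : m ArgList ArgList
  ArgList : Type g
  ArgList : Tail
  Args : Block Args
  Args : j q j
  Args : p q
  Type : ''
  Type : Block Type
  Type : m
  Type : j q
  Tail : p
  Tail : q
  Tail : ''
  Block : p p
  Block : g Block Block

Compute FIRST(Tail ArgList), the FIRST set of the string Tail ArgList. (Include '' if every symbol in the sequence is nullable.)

Add FIRST(Tail)\{''} = { p, q }; Tail is nullable, continue.
Add FIRST(ArgList)\{''} = { g, j, m, p, q }; ArgList is nullable, continue.
Every symbol is nullable, so include ''.

{ g, j, m, p, q, '' }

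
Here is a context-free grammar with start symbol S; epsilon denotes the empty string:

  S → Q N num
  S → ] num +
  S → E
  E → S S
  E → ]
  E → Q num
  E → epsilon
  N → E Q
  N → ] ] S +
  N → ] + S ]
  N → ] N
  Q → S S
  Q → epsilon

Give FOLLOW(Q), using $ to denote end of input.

{ ], num }

In S → Q N num: add FIRST(N num) = { ], num }.
In E → Q num: add FIRST(num) = { num }.
In N → E Q: Q is at the end, add FOLLOW(N) = { num }.
Union: FOLLOW(Q) = { ], num }.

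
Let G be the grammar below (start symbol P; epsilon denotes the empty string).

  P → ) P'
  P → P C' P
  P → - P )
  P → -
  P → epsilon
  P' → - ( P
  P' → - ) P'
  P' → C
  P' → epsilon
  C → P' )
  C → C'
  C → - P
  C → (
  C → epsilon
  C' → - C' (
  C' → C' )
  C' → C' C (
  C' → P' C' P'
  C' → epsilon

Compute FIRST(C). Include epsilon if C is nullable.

From C → P' ): P' nullable, take FIRST(P') ∪ {)} = { (, ), - }.
From C → C': add FIRST(C') = { (, ), -, epsilon } (including epsilon since C' is nullable).
C → - P contributes {-}.
C → ( contributes {(}.
C → epsilon contributes epsilon.
Union: FIRST(C) = { (, ), -, epsilon }.

{ (, ), -, epsilon }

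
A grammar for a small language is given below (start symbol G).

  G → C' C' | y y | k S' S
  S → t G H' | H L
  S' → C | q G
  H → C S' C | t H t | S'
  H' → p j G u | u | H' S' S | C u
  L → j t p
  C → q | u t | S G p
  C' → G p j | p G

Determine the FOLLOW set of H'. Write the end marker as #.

In S → t G H': H' is at the end, add FOLLOW(S) = { #, j, k, p, q, t, u, y }.
In H' → H' S' S: add FIRST(S' S) = { q, t, u }.
Union: FOLLOW(H') = { #, j, k, p, q, t, u, y }.

{ #, j, k, p, q, t, u, y }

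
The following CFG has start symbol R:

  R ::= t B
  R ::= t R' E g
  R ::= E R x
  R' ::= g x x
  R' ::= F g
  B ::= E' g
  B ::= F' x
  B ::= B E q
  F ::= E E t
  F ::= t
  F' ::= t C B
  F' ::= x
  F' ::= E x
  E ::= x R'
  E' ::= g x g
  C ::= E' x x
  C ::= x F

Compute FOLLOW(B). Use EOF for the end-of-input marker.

In R ::= t B: B is at the end, add FOLLOW(R) = { EOF, x }.
In B ::= B E q: add FIRST(E q) = { x }.
In F' ::= t C B: B is at the end, add FOLLOW(F') = { x }.
Union: FOLLOW(B) = { EOF, x }.

{ EOF, x }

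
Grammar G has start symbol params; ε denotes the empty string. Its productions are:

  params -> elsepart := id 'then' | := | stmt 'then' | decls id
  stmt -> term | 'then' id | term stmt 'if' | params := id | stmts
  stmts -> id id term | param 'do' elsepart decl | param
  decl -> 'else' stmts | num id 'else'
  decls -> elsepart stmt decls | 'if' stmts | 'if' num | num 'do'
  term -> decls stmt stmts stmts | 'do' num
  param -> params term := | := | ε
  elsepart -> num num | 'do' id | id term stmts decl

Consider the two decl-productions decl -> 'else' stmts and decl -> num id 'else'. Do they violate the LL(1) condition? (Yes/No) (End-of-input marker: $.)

No

FIRST('else' stmts) = { 'else' } and FIRST(num id 'else') = { num }.
The FIRST sets are disjoint and neither alternative is nullable — no conflict.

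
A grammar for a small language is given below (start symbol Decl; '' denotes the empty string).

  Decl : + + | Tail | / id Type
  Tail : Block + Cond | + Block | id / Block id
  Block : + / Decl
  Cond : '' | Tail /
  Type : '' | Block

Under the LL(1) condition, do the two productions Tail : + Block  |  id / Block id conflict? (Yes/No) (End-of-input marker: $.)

No

FIRST(+ Block) = { + } and FIRST(id / Block id) = { id }.
The FIRST sets are disjoint and neither alternative is nullable — no conflict.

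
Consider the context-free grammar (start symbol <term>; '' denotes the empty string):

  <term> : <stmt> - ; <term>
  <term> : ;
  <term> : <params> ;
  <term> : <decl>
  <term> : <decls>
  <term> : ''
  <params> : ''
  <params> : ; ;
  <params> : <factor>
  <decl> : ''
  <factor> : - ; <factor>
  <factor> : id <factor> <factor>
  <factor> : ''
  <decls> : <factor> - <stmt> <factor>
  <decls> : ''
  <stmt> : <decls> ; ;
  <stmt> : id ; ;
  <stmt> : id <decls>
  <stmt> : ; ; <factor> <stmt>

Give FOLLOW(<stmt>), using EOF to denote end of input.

In <term> : <stmt> - ; <term>: add FIRST(- ; <term>) = { - }.
In <decls> : <factor> - <stmt> <factor>: add FIRST(<factor>)\{''} = { -, id }.
  Since <factor> is nullable, also add FOLLOW(<decls>) = { EOF, -, ;, id }.
In <stmt> : ; ; <factor> <stmt>: <stmt> is at the end, add FOLLOW(<stmt>) = { EOF, -, ;, id }.
Union: FOLLOW(<stmt>) = { EOF, -, ;, id }.

{ EOF, -, ;, id }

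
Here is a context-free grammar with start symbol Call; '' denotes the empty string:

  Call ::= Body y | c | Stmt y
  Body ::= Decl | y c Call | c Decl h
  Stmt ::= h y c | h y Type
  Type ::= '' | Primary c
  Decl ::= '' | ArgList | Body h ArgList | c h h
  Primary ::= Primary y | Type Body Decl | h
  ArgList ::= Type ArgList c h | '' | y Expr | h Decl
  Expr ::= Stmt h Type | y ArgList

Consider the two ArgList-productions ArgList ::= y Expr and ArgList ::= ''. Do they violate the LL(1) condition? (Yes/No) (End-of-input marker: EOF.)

FIRST(y Expr) = { y } and FIRST('') = { '' }.
The second alternative is nullable and FOLLOW(ArgList) = { c, h, y } shares y with FIRST of the first — conflict.

Yes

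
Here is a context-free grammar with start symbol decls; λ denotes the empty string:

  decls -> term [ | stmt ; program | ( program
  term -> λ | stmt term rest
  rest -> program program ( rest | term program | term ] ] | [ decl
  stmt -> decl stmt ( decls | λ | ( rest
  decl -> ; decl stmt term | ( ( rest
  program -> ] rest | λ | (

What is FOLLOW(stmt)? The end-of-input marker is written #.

In decls -> stmt ; program: add FIRST(; program) = { ; }.
In term -> stmt term rest: add FIRST(term rest)\{λ} = { (, ;, [, ] }.
  Since term rest is nullable, also add FOLLOW(term) = { #, (, ;, [, ] }.
In stmt -> decl stmt ( decls: add FIRST(( decls) = { ( }.
In decl -> ; decl stmt term: add FIRST(term)\{λ} = { (, ;, [, ] }.
  Since term is nullable, also add FOLLOW(decl) = { #, (, ;, [, ] }.
Union: FOLLOW(stmt) = { #, (, ;, [, ] }.

{ #, (, ;, [, ] }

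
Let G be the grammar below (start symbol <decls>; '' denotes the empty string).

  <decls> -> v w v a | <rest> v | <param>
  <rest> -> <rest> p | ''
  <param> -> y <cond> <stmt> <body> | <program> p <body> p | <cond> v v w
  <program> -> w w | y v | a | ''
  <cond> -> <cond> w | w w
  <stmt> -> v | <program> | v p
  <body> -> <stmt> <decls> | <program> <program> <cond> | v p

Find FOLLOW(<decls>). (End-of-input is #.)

{ #, p }

<decls> is the start symbol, so # ∈ FOLLOW(<decls>).
In <body> -> <stmt> <decls>: <decls> is at the end, add FOLLOW(<body>) = { #, p }.
Union: FOLLOW(<decls>) = { #, p }.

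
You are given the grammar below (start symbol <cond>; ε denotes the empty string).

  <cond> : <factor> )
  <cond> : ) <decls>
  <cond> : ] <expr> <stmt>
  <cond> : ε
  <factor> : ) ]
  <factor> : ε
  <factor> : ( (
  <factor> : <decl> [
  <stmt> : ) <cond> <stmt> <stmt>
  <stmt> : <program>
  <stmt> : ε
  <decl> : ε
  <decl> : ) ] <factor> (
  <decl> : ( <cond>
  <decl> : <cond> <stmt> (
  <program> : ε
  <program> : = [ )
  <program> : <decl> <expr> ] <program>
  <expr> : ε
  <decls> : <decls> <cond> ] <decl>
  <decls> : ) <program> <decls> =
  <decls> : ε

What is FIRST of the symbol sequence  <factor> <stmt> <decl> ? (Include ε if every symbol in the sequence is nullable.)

{ (, ), =, [, ], ε }

Add FIRST(<factor>)\{ε} = { (, ), =, [, ] }; <factor> is nullable, continue.
Add FIRST(<stmt>)\{ε} = { (, ), =, [, ] }; <stmt> is nullable, continue.
Add FIRST(<decl>)\{ε} = { (, ), =, [, ] }; <decl> is nullable, continue.
Every symbol is nullable, so include ε.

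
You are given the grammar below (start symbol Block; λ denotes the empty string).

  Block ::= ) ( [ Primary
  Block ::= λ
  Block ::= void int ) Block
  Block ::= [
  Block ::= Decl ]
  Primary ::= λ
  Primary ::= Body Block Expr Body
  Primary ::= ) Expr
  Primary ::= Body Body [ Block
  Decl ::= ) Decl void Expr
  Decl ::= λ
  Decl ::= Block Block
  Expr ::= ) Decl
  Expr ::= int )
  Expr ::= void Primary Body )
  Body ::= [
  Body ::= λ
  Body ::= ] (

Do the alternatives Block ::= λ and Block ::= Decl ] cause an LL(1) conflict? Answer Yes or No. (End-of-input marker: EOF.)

FIRST(λ) = { λ } and FIRST(Decl ]) = { ), [, ], void }.
The first alternative is nullable and FOLLOW(Block) = { EOF, ), [, ], int, void } shares ) with FIRST of the second — conflict.

Yes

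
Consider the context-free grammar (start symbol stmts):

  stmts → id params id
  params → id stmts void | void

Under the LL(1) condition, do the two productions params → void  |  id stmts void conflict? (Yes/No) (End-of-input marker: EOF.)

FIRST(void) = { void } and FIRST(id stmts void) = { id }.
The FIRST sets are disjoint and neither alternative is nullable — no conflict.

No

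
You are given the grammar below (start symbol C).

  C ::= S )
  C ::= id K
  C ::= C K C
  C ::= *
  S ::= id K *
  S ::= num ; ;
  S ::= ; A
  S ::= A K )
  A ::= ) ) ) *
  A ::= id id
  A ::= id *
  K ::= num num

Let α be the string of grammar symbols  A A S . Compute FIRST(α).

{ ), id }

Add FIRST(A) = { ), id }; A is not nullable, stop.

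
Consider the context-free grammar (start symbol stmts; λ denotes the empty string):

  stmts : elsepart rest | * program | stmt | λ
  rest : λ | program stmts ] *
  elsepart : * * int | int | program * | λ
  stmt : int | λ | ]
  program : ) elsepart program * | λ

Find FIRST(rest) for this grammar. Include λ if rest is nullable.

rest : λ contributes λ.
From rest : program stmts ] *: program, stmts nullable, take FIRST(program) ∪ FIRST(stmts) ∪ {]} = { ), *, ], int }.
Union: FIRST(rest) = { ), *, ], int, λ }.

{ ), *, ], int, λ }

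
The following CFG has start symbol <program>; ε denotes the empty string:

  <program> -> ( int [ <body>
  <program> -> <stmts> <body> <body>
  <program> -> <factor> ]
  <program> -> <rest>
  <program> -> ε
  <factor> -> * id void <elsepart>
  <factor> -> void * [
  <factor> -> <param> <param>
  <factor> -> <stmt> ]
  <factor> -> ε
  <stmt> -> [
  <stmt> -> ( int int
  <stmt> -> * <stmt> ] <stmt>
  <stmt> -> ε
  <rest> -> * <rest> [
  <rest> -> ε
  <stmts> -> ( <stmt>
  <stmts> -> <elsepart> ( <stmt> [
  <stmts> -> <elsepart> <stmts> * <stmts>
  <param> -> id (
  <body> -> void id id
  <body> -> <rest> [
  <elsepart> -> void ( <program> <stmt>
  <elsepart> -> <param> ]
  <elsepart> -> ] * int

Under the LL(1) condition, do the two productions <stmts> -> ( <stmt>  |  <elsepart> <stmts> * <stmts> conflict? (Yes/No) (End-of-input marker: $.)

No

FIRST(( <stmt>) = { ( } and FIRST(<elsepart> <stmts> * <stmts>) = { ], id, void }.
The FIRST sets are disjoint and neither alternative is nullable — no conflict.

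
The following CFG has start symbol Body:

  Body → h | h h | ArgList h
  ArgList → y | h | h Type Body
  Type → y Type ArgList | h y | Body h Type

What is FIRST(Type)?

Type → y Type ArgList contributes {y}.
Type → h y contributes {h}.
From Type → Body h Type: add FIRST(Body) = { h, y }.
Union: FIRST(Type) = { h, y }.

{ h, y }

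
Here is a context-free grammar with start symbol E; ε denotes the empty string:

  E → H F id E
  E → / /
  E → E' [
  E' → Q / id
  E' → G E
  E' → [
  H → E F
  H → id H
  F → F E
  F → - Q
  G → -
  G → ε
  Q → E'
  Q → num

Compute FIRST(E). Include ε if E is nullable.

{ -, /, [, id, num }

From E → H F id E: add FIRST(H) = { -, /, [, id, num }.
E → / / contributes {/}.
From E → E' [: add FIRST(E') = { -, /, [, id, num }.
Union: FIRST(E) = { -, /, [, id, num }.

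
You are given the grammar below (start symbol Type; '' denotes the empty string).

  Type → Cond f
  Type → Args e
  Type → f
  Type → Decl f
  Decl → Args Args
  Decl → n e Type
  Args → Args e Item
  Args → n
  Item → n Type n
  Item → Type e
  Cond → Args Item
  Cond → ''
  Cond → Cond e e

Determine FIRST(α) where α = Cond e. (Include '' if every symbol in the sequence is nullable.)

{ e, n }

Add FIRST(Cond)\{''} = { e, n }; Cond is nullable, continue.
e is a terminal; add {e} and stop.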